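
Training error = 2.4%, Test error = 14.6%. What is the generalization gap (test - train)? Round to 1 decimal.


Generalization gap = test_error - train_error
= 14.6 - 2.4
= 12.2%
A large gap suggests overfitting.

12.2


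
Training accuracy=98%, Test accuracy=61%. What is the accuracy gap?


Gap = train_accuracy - test_accuracy
= 98 - 61
= 37%
This large gap strongly indicates overfitting.

37


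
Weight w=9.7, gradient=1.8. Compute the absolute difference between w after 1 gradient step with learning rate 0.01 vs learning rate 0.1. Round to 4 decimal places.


With lr=0.01: w_new = 9.7 - 0.01 * 1.8 = 9.682
With lr=0.1: w_new = 9.7 - 0.1 * 1.8 = 9.52
Absolute difference = |9.682 - 9.52|
= 0.1620

0.1620


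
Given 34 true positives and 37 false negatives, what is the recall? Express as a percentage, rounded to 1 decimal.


Recall = TP / (TP + FN) * 100
= 34 / (34 + 37)
= 34 / 71
= 0.4789
= 47.9%

47.9


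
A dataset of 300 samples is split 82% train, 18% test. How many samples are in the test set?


Train samples = 300 * 82% = 246
Test samples = 300 - 246
= 54

54


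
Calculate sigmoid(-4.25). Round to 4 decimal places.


sigmoid(z) = 1 / (1 + exp(-z))
exp(-(-4.25)) = exp(4.25) = 70.1054
1 + 70.1054 = 71.1054
1 / 71.1054 = 0.0141

0.0141


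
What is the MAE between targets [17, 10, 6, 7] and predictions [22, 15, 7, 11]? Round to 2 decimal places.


Absolute errors: [5, 5, 1, 4]
Sum of absolute errors = 15
MAE = 15 / 4 = 3.75

3.75


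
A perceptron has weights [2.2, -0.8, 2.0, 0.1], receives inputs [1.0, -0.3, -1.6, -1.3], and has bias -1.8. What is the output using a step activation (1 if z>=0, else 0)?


z = w . x + b
= 2.2*1.0 + -0.8*-0.3 + 2.0*-1.6 + 0.1*-1.3 + -1.8
= 2.2 + 0.24 + -3.2 + -0.13 + -1.8
= -0.89 + -1.8
= -2.69
Since z = -2.69 < 0, output = 0

0


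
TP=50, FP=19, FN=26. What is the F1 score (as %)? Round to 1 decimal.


Precision = TP / (TP + FP) = 50 / 69 = 0.7246
Recall = TP / (TP + FN) = 50 / 76 = 0.6579
F1 = 2 * P * R / (P + R)
= 2 * 0.7246 * 0.6579 / (0.7246 + 0.6579)
= 0.9535 / 1.3825
= 0.6897
As percentage: 69.0%

69.0


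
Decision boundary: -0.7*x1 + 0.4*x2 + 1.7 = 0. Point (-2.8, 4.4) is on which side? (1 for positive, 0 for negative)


Compute -0.7 * -2.8 + 0.4 * 4.4 + 1.7
= 1.96 + 1.76 + 1.7
= 5.42
Since 5.42 >= 0, the point is on the positive side.

1


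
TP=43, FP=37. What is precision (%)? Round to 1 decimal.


Precision = TP / (TP + FP) * 100
= 43 / (43 + 37)
= 43 / 80
= 0.5375
= 53.8%

53.8


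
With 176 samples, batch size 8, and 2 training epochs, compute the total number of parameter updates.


Iterations per epoch = 176 / 8 = 22
Total updates = iterations_per_epoch * epochs
= 22 * 2
= 44

44


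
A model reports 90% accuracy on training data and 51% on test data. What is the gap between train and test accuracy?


Gap = train_accuracy - test_accuracy
= 90 - 51
= 39%
This large gap strongly indicates overfitting.

39


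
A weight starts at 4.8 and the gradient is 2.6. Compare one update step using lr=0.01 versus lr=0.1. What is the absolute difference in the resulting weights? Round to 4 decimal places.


With lr=0.01: w_new = 4.8 - 0.01 * 2.6 = 4.774
With lr=0.1: w_new = 4.8 - 0.1 * 2.6 = 4.54
Absolute difference = |4.774 - 4.54|
= 0.2340

0.2340


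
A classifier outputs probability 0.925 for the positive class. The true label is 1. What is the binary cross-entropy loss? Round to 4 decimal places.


For y=1: Loss = -log(p)
= -log(0.925)
= -(-0.078)
= 0.0780

0.0780


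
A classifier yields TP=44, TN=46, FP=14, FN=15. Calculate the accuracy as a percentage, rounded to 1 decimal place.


Accuracy = (TP + TN) / (TP + TN + FP + FN) * 100
= (44 + 46) / (44 + 46 + 14 + 15)
= 90 / 119
= 0.7563
= 75.6%

75.6


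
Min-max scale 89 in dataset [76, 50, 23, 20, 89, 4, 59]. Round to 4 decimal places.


Min = 4, Max = 89
Range = 89 - 4 = 85
Scaled = (x - min) / (max - min)
= (89 - 4) / 85
= 85 / 85
= 1.0000

1.0000


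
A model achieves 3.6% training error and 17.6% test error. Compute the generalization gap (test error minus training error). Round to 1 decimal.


Generalization gap = test_error - train_error
= 17.6 - 3.6
= 14.0%
A large gap suggests overfitting.

14.0


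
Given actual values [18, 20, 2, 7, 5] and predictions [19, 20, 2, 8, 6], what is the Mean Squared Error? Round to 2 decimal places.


Differences: [-1, 0, 0, -1, -1]
Squared errors: [1, 0, 0, 1, 1]
Sum of squared errors = 3
MSE = 3 / 5 = 0.60

0.60


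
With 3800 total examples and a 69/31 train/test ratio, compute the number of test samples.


Train samples = 3800 * 69% = 2622
Test samples = 3800 - 2622
= 1178

1178


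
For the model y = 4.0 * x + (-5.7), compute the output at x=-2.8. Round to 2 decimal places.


y = 4.0 * -2.8 + (-5.7)
= -11.2 + (-5.7)
= -16.90

-16.90


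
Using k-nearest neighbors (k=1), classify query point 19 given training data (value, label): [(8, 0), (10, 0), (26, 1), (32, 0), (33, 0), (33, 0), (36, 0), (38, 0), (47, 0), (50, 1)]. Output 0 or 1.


Distances from query 19:
Point 26 (class 1): distance = 7
K=1 nearest neighbors: classes = [1]
Votes for class 1: 1 / 1
Majority vote => class 1

1


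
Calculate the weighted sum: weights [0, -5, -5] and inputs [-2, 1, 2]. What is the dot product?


Element-wise products:
0 * -2 = 0
-5 * 1 = -5
-5 * 2 = -10
Sum = 0 + -5 + -10
= -15

-15


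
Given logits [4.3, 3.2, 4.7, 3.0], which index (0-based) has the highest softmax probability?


Softmax is a monotonic transformation, so it preserves the argmax.
We need to find the index of the maximum logit.
Index 0: 4.3
Index 1: 3.2
Index 2: 4.7
Index 3: 3.0
Maximum logit = 4.7 at index 2

2


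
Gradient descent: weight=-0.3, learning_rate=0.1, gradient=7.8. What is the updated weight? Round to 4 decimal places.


w_new = w_old - lr * gradient
= -0.3 - 0.1 * 7.8
= -0.3 - (0.78)
= -1.0800

-1.0800


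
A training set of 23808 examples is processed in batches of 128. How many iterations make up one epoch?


Iterations per epoch = dataset_size / batch_size
= 23808 / 128
= 186

186


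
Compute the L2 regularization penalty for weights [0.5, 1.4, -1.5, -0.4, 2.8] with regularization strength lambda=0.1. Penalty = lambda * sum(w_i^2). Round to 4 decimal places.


Squaring each weight:
0.5^2 = 0.25
1.4^2 = 1.96
(-1.5)^2 = 2.25
(-0.4)^2 = 0.16
2.8^2 = 7.84
Sum of squares = 12.46
Penalty = 0.1 * 12.46 = 1.2460

1.2460


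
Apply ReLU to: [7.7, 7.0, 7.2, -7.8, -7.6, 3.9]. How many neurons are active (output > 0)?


ReLU(x) = max(0, x) for each element:
ReLU(7.7) = 7.7
ReLU(7.0) = 7.0
ReLU(7.2) = 7.2
ReLU(-7.8) = 0
ReLU(-7.6) = 0
ReLU(3.9) = 3.9
Active neurons (>0): 4

4


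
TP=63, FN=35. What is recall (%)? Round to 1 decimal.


Recall = TP / (TP + FN) * 100
= 63 / (63 + 35)
= 63 / 98
= 0.6429
= 64.3%

64.3


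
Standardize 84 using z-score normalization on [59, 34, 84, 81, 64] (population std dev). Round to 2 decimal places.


Mean = (59 + 34 + 84 + 81 + 64) / 5 = 64.4
Variance = sum((x_i - mean)^2) / n = 322.64
Std = sqrt(322.64) = 17.9622
Z = (x - mean) / std
= (84 - 64.4) / 17.9622
= 19.6 / 17.9622
= 1.09

1.09


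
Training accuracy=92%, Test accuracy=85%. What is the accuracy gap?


Gap = train_accuracy - test_accuracy
= 92 - 85
= 7%
This moderate gap may indicate mild overfitting.

7


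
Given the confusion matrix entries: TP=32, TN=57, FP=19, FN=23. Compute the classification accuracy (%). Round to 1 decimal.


Accuracy = (TP + TN) / (TP + TN + FP + FN) * 100
= (32 + 57) / (32 + 57 + 19 + 23)
= 89 / 131
= 0.6794
= 67.9%

67.9


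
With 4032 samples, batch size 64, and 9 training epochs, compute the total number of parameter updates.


Iterations per epoch = 4032 / 64 = 63
Total updates = iterations_per_epoch * epochs
= 63 * 9
= 567

567


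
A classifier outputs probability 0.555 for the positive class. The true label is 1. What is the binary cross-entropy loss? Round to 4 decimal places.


For y=1: Loss = -log(p)
= -log(0.555)
= -(-0.5888)
= 0.5888

0.5888


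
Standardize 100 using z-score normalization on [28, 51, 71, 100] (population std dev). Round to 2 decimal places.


Mean = (28 + 51 + 71 + 100) / 4 = 62.5
Variance = sum((x_i - mean)^2) / n = 700.25
Std = sqrt(700.25) = 26.4622
Z = (x - mean) / std
= (100 - 62.5) / 26.4622
= 37.5 / 26.4622
= 1.42

1.42


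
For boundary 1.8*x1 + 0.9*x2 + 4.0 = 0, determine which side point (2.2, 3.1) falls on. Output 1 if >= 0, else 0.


Compute 1.8 * 2.2 + 0.9 * 3.1 + 4.0
= 3.96 + 2.79 + 4.0
= 10.75
Since 10.75 >= 0, the point is on the positive side.

1


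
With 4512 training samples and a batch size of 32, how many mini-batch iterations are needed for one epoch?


Iterations per epoch = dataset_size / batch_size
= 4512 / 32
= 141

141


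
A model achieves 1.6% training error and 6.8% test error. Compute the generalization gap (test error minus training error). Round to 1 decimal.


Generalization gap = test_error - train_error
= 6.8 - 1.6
= 5.2%
A moderate gap.

5.2


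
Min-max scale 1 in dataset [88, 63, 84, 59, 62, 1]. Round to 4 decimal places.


Min = 1, Max = 88
Range = 88 - 1 = 87
Scaled = (x - min) / (max - min)
= (1 - 1) / 87
= 0 / 87
= 0.0000

0.0000


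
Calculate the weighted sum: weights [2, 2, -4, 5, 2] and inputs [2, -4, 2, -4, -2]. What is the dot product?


Element-wise products:
2 * 2 = 4
2 * -4 = -8
-4 * 2 = -8
5 * -4 = -20
2 * -2 = -4
Sum = 4 + -8 + -8 + -20 + -4
= -36

-36


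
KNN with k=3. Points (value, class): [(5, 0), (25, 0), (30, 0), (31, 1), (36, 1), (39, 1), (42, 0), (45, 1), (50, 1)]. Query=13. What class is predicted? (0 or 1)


Distances from query 13:
Point 5 (class 0): distance = 8
Point 25 (class 0): distance = 12
Point 30 (class 0): distance = 17
K=3 nearest neighbors: classes = [0, 0, 0]
Votes for class 1: 0 / 3
Majority vote => class 0

0


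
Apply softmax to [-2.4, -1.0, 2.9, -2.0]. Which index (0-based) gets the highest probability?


Softmax is a monotonic transformation, so it preserves the argmax.
We need to find the index of the maximum logit.
Index 0: -2.4
Index 1: -1.0
Index 2: 2.9
Index 3: -2.0
Maximum logit = 2.9 at index 2

2


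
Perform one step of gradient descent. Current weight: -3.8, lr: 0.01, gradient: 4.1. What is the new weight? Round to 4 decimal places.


w_new = w_old - lr * gradient
= -3.8 - 0.01 * 4.1
= -3.8 - (0.041)
= -3.8410

-3.8410


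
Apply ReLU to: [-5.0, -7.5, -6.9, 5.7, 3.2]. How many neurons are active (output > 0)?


ReLU(x) = max(0, x) for each element:
ReLU(-5.0) = 0
ReLU(-7.5) = 0
ReLU(-6.9) = 0
ReLU(5.7) = 5.7
ReLU(3.2) = 3.2
Active neurons (>0): 2

2


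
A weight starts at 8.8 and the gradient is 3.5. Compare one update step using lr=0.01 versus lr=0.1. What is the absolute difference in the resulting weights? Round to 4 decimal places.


With lr=0.01: w_new = 8.8 - 0.01 * 3.5 = 8.765
With lr=0.1: w_new = 8.8 - 0.1 * 3.5 = 8.45
Absolute difference = |8.765 - 8.45|
= 0.3150

0.3150


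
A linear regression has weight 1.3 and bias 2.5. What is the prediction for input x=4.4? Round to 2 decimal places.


y = 1.3 * 4.4 + (2.5)
= 5.72 + (2.5)
= 8.22

8.22


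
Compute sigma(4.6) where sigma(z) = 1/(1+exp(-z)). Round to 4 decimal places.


sigmoid(z) = 1 / (1 + exp(-z))
exp(-(4.6)) = exp(-4.6) = 0.0101
1 + 0.0101 = 1.0101
1 / 1.0101 = 0.9900

0.9900


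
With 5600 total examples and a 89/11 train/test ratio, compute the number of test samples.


Train samples = 5600 * 89% = 4984
Test samples = 5600 - 4984
= 616

616


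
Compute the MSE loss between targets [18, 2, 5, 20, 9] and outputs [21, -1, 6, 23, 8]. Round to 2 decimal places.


Differences: [-3, 3, -1, -3, 1]
Squared errors: [9, 9, 1, 9, 1]
Sum of squared errors = 29
MSE = 29 / 5 = 5.80

5.80


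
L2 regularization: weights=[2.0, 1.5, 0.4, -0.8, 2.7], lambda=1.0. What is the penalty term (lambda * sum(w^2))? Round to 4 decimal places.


Squaring each weight:
2.0^2 = 4.0
1.5^2 = 2.25
0.4^2 = 0.16
(-0.8)^2 = 0.64
2.7^2 = 7.29
Sum of squares = 14.34
Penalty = 1.0 * 14.34 = 14.3400

14.3400


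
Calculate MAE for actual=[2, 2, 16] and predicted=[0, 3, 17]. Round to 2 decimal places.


Absolute errors: [2, 1, 1]
Sum of absolute errors = 4
MAE = 4 / 3 = 1.33

1.33


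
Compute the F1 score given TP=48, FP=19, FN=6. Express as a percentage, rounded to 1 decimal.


Precision = TP / (TP + FP) = 48 / 67 = 0.7164
Recall = TP / (TP + FN) = 48 / 54 = 0.8889
F1 = 2 * P * R / (P + R)
= 2 * 0.7164 * 0.8889 / (0.7164 + 0.8889)
= 1.2736 / 1.6053
= 0.7934
As percentage: 79.3%

79.3


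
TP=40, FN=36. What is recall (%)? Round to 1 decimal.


Recall = TP / (TP + FN) * 100
= 40 / (40 + 36)
= 40 / 76
= 0.5263
= 52.6%

52.6


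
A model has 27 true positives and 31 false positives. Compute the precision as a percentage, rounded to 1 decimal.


Precision = TP / (TP + FP) * 100
= 27 / (27 + 31)
= 27 / 58
= 0.4655
= 46.6%

46.6


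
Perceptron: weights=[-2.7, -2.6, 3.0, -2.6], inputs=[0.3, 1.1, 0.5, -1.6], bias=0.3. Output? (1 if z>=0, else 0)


z = w . x + b
= -2.7*0.3 + -2.6*1.1 + 3.0*0.5 + -2.6*-1.6 + 0.3
= -0.81 + -2.86 + 1.5 + 4.16 + 0.3
= 1.99 + 0.3
= 2.29
Since z = 2.29 >= 0, output = 1

1


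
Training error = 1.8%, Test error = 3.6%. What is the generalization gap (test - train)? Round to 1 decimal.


Generalization gap = test_error - train_error
= 3.6 - 1.8
= 1.8%
A small gap suggests good generalization.

1.8


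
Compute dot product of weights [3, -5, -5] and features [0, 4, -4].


Element-wise products:
3 * 0 = 0
-5 * 4 = -20
-5 * -4 = 20
Sum = 0 + -20 + 20
= 0

0


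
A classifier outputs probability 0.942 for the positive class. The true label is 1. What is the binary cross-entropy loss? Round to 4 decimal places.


For y=1: Loss = -log(p)
= -log(0.942)
= -(-0.0598)
= 0.0598

0.0598


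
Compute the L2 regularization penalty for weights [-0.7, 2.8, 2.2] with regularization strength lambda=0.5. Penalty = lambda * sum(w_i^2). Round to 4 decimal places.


Squaring each weight:
(-0.7)^2 = 0.49
2.8^2 = 7.84
2.2^2 = 4.84
Sum of squares = 13.17
Penalty = 0.5 * 13.17 = 6.5850

6.5850


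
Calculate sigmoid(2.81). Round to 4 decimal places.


sigmoid(z) = 1 / (1 + exp(-z))
exp(-(2.81)) = exp(-2.81) = 0.0602
1 + 0.0602 = 1.0602
1 / 1.0602 = 0.9432

0.9432


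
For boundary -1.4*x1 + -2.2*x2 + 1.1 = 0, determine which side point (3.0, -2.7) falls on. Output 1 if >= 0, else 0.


Compute -1.4 * 3.0 + -2.2 * -2.7 + 1.1
= -4.2 + 5.94 + 1.1
= 2.84
Since 2.84 >= 0, the point is on the positive side.

1


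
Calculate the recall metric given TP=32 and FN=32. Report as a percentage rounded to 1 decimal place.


Recall = TP / (TP + FN) * 100
= 32 / (32 + 32)
= 32 / 64
= 0.5
= 50.0%

50.0


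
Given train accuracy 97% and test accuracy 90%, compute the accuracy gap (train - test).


Gap = train_accuracy - test_accuracy
= 97 - 90
= 7%
This moderate gap may indicate mild overfitting.

7


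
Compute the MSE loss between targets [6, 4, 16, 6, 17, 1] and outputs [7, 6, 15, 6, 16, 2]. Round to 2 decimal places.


Differences: [-1, -2, 1, 0, 1, -1]
Squared errors: [1, 4, 1, 0, 1, 1]
Sum of squared errors = 8
MSE = 8 / 6 = 1.33

1.33


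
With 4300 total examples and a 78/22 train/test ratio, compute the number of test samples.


Train samples = 4300 * 78% = 3354
Test samples = 4300 - 3354
= 946

946


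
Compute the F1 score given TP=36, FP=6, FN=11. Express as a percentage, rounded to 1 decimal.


Precision = TP / (TP + FP) = 36 / 42 = 0.8571
Recall = TP / (TP + FN) = 36 / 47 = 0.766
F1 = 2 * P * R / (P + R)
= 2 * 0.8571 * 0.766 / (0.8571 + 0.766)
= 1.3131 / 1.6231
= 0.809
As percentage: 80.9%

80.9


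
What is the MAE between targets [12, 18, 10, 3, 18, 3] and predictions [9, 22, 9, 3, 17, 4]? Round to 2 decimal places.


Absolute errors: [3, 4, 1, 0, 1, 1]
Sum of absolute errors = 10
MAE = 10 / 6 = 1.67

1.67


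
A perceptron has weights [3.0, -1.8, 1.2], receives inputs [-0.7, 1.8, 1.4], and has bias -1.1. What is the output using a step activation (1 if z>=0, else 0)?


z = w . x + b
= 3.0*-0.7 + -1.8*1.8 + 1.2*1.4 + -1.1
= -2.1 + -3.24 + 1.68 + -1.1
= -3.66 + -1.1
= -4.76
Since z = -4.76 < 0, output = 0

0


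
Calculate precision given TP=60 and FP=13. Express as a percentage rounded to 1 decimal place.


Precision = TP / (TP + FP) * 100
= 60 / (60 + 13)
= 60 / 73
= 0.8219
= 82.2%

82.2


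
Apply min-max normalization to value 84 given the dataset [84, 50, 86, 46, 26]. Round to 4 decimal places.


Min = 26, Max = 86
Range = 86 - 26 = 60
Scaled = (x - min) / (max - min)
= (84 - 26) / 60
= 58 / 60
= 0.9667

0.9667


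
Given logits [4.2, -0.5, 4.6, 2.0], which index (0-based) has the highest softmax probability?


Softmax is a monotonic transformation, so it preserves the argmax.
We need to find the index of the maximum logit.
Index 0: 4.2
Index 1: -0.5
Index 2: 4.6
Index 3: 2.0
Maximum logit = 4.6 at index 2

2


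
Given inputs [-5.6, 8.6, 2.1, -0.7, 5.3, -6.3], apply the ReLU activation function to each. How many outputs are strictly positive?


ReLU(x) = max(0, x) for each element:
ReLU(-5.6) = 0
ReLU(8.6) = 8.6
ReLU(2.1) = 2.1
ReLU(-0.7) = 0
ReLU(5.3) = 5.3
ReLU(-6.3) = 0
Active neurons (>0): 3

3


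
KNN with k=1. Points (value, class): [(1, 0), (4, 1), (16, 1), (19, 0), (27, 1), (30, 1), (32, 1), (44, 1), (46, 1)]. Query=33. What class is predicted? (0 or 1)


Distances from query 33:
Point 32 (class 1): distance = 1
K=1 nearest neighbors: classes = [1]
Votes for class 1: 1 / 1
Majority vote => class 1

1


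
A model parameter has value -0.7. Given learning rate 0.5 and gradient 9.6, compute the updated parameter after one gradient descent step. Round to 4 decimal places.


w_new = w_old - lr * gradient
= -0.7 - 0.5 * 9.6
= -0.7 - (4.8)
= -5.5000

-5.5000


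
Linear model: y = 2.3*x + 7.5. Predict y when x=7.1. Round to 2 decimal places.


y = 2.3 * 7.1 + (7.5)
= 16.33 + (7.5)
= 23.83

23.83


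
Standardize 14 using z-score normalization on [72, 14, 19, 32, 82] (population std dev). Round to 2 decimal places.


Mean = (72 + 14 + 19 + 32 + 82) / 5 = 43.8
Variance = sum((x_i - mean)^2) / n = 779.36
Std = sqrt(779.36) = 27.917
Z = (x - mean) / std
= (14 - 43.8) / 27.917
= -29.8 / 27.917
= -1.07

-1.07


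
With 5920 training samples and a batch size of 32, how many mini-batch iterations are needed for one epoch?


Iterations per epoch = dataset_size / batch_size
= 5920 / 32
= 185

185


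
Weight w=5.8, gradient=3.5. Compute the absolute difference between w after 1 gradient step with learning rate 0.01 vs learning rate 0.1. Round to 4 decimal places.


With lr=0.01: w_new = 5.8 - 0.01 * 3.5 = 5.765
With lr=0.1: w_new = 5.8 - 0.1 * 3.5 = 5.45
Absolute difference = |5.765 - 5.45|
= 0.3150

0.3150


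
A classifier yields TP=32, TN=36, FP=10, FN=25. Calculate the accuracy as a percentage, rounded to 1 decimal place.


Accuracy = (TP + TN) / (TP + TN + FP + FN) * 100
= (32 + 36) / (32 + 36 + 10 + 25)
= 68 / 103
= 0.6602
= 66.0%

66.0


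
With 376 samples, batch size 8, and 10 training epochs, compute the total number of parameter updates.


Iterations per epoch = 376 / 8 = 47
Total updates = iterations_per_epoch * epochs
= 47 * 10
= 470

470


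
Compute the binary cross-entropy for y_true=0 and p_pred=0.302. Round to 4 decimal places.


For y=0: Loss = -log(1-p)
= -log(1 - 0.302)
= -log(0.698)
= -(-0.3595)
= 0.3595

0.3595


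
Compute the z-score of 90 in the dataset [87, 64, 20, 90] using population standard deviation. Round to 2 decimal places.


Mean = (87 + 64 + 20 + 90) / 4 = 65.25
Variance = sum((x_i - mean)^2) / n = 783.6875
Std = sqrt(783.6875) = 27.9944
Z = (x - mean) / std
= (90 - 65.25) / 27.9944
= 24.75 / 27.9944
= 0.88

0.88


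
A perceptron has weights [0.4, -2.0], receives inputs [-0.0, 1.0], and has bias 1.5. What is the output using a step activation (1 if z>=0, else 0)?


z = w . x + b
= 0.4*-0.0 + -2.0*1.0 + 1.5
= -0.0 + -2.0 + 1.5
= -2.0 + 1.5
= -0.5
Since z = -0.5 < 0, output = 0

0


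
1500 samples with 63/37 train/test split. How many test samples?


Train samples = 1500 * 63% = 945
Test samples = 1500 - 945
= 555

555


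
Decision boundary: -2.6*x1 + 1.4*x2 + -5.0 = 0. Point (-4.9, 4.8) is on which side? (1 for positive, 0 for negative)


Compute -2.6 * -4.9 + 1.4 * 4.8 + -5.0
= 12.74 + 6.72 + -5.0
= 14.46
Since 14.46 >= 0, the point is on the positive side.

1


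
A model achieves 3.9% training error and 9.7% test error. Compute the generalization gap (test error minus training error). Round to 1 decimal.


Generalization gap = test_error - train_error
= 9.7 - 3.9
= 5.8%
A moderate gap.

5.8


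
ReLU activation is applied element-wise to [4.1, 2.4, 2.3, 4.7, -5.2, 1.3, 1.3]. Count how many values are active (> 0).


ReLU(x) = max(0, x) for each element:
ReLU(4.1) = 4.1
ReLU(2.4) = 2.4
ReLU(2.3) = 2.3
ReLU(4.7) = 4.7
ReLU(-5.2) = 0
ReLU(1.3) = 1.3
ReLU(1.3) = 1.3
Active neurons (>0): 6

6


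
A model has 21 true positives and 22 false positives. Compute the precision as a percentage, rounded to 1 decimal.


Precision = TP / (TP + FP) * 100
= 21 / (21 + 22)
= 21 / 43
= 0.4884
= 48.8%

48.8


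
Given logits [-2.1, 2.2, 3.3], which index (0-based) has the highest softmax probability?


Softmax is a monotonic transformation, so it preserves the argmax.
We need to find the index of the maximum logit.
Index 0: -2.1
Index 1: 2.2
Index 2: 3.3
Maximum logit = 3.3 at index 2

2


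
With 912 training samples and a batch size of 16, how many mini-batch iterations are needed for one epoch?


Iterations per epoch = dataset_size / batch_size
= 912 / 16
= 57

57


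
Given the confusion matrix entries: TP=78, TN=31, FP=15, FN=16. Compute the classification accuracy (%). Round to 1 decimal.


Accuracy = (TP + TN) / (TP + TN + FP + FN) * 100
= (78 + 31) / (78 + 31 + 15 + 16)
= 109 / 140
= 0.7786
= 77.9%

77.9


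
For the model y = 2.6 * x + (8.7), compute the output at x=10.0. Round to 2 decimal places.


y = 2.6 * 10.0 + (8.7)
= 26.0 + (8.7)
= 34.70

34.70


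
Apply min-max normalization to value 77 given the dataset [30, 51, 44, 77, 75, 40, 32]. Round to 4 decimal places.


Min = 30, Max = 77
Range = 77 - 30 = 47
Scaled = (x - min) / (max - min)
= (77 - 30) / 47
= 47 / 47
= 1.0000

1.0000


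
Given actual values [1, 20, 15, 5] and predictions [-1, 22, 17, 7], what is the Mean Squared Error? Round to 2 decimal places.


Differences: [2, -2, -2, -2]
Squared errors: [4, 4, 4, 4]
Sum of squared errors = 16
MSE = 16 / 4 = 4.00

4.00


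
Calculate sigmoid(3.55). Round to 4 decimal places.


sigmoid(z) = 1 / (1 + exp(-z))
exp(-(3.55)) = exp(-3.55) = 0.0287
1 + 0.0287 = 1.0287
1 / 1.0287 = 0.9721

0.9721


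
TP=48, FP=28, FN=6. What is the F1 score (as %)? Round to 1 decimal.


Precision = TP / (TP + FP) = 48 / 76 = 0.6316
Recall = TP / (TP + FN) = 48 / 54 = 0.8889
F1 = 2 * P * R / (P + R)
= 2 * 0.6316 * 0.8889 / (0.6316 + 0.8889)
= 1.1228 / 1.5205
= 0.7385
As percentage: 73.8%

73.8


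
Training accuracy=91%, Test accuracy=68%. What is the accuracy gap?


Gap = train_accuracy - test_accuracy
= 91 - 68
= 23%
This large gap strongly indicates overfitting.

23


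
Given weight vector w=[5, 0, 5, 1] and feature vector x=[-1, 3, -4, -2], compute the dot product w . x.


Element-wise products:
5 * -1 = -5
0 * 3 = 0
5 * -4 = -20
1 * -2 = -2
Sum = -5 + 0 + -20 + -2
= -27

-27


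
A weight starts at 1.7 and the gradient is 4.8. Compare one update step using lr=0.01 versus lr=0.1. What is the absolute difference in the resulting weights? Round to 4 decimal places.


With lr=0.01: w_new = 1.7 - 0.01 * 4.8 = 1.652
With lr=0.1: w_new = 1.7 - 0.1 * 4.8 = 1.22
Absolute difference = |1.652 - 1.22|
= 0.4320

0.4320


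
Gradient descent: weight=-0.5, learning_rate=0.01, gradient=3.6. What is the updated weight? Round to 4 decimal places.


w_new = w_old - lr * gradient
= -0.5 - 0.01 * 3.6
= -0.5 - (0.036)
= -0.5360

-0.5360


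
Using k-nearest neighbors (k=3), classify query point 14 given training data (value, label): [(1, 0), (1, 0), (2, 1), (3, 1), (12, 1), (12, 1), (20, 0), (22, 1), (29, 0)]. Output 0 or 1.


Distances from query 14:
Point 12 (class 1): distance = 2
Point 12 (class 1): distance = 2
Point 20 (class 0): distance = 6
K=3 nearest neighbors: classes = [1, 1, 0]
Votes for class 1: 2 / 3
Majority vote => class 1

1


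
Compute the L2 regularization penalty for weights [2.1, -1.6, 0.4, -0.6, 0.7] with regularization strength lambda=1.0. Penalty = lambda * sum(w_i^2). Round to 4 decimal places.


Squaring each weight:
2.1^2 = 4.41
(-1.6)^2 = 2.56
0.4^2 = 0.16
(-0.6)^2 = 0.36
0.7^2 = 0.49
Sum of squares = 7.98
Penalty = 1.0 * 7.98 = 7.9800

7.9800


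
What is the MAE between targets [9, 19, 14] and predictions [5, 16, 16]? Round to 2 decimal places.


Absolute errors: [4, 3, 2]
Sum of absolute errors = 9
MAE = 9 / 3 = 3.00

3.00


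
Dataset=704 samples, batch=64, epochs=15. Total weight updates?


Iterations per epoch = 704 / 64 = 11
Total updates = iterations_per_epoch * epochs
= 11 * 15
= 165

165


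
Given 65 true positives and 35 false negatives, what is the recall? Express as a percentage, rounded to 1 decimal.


Recall = TP / (TP + FN) * 100
= 65 / (65 + 35)
= 65 / 100
= 0.65
= 65.0%

65.0


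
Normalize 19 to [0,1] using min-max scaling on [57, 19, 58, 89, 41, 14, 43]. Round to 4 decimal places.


Min = 14, Max = 89
Range = 89 - 14 = 75
Scaled = (x - min) / (max - min)
= (19 - 14) / 75
= 5 / 75
= 0.0667

0.0667


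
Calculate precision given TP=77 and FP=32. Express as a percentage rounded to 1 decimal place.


Precision = TP / (TP + FP) * 100
= 77 / (77 + 32)
= 77 / 109
= 0.7064
= 70.6%

70.6


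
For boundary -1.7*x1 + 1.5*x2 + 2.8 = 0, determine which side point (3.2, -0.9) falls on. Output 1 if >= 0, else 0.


Compute -1.7 * 3.2 + 1.5 * -0.9 + 2.8
= -5.44 + -1.35 + 2.8
= -3.99
Since -3.99 < 0, the point is on the negative side.

0


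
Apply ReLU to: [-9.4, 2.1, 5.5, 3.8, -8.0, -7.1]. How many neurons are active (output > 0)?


ReLU(x) = max(0, x) for each element:
ReLU(-9.4) = 0
ReLU(2.1) = 2.1
ReLU(5.5) = 5.5
ReLU(3.8) = 3.8
ReLU(-8.0) = 0
ReLU(-7.1) = 0
Active neurons (>0): 3

3


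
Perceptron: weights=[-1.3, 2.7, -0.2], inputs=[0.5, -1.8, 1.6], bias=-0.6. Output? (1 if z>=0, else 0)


z = w . x + b
= -1.3*0.5 + 2.7*-1.8 + -0.2*1.6 + -0.6
= -0.65 + -4.86 + -0.32 + -0.6
= -5.83 + -0.6
= -6.43
Since z = -6.43 < 0, output = 0

0


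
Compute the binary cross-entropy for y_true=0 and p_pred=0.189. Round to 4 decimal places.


For y=0: Loss = -log(1-p)
= -log(1 - 0.189)
= -log(0.811)
= -(-0.2095)
= 0.2095

0.2095


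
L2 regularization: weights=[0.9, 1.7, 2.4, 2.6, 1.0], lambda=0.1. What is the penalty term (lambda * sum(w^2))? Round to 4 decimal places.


Squaring each weight:
0.9^2 = 0.81
1.7^2 = 2.89
2.4^2 = 5.76
2.6^2 = 6.76
1.0^2 = 1.0
Sum of squares = 17.22
Penalty = 0.1 * 17.22 = 1.7220

1.7220


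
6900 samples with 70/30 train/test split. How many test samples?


Train samples = 6900 * 70% = 4830
Test samples = 6900 - 4830
= 2070

2070


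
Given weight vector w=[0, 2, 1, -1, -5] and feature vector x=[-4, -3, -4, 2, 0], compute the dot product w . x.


Element-wise products:
0 * -4 = 0
2 * -3 = -6
1 * -4 = -4
-1 * 2 = -2
-5 * 0 = 0
Sum = 0 + -6 + -4 + -2 + 0
= -12

-12


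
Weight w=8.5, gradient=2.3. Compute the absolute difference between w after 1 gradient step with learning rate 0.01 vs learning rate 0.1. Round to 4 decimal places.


With lr=0.01: w_new = 8.5 - 0.01 * 2.3 = 8.477
With lr=0.1: w_new = 8.5 - 0.1 * 2.3 = 8.27
Absolute difference = |8.477 - 8.27|
= 0.2070

0.2070


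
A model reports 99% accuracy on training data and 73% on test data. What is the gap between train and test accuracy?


Gap = train_accuracy - test_accuracy
= 99 - 73
= 26%
This large gap strongly indicates overfitting.

26


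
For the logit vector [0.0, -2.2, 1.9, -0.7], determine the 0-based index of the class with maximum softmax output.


Softmax is a monotonic transformation, so it preserves the argmax.
We need to find the index of the maximum logit.
Index 0: 0.0
Index 1: -2.2
Index 2: 1.9
Index 3: -0.7
Maximum logit = 1.9 at index 2

2


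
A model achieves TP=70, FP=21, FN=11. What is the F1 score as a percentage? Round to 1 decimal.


Precision = TP / (TP + FP) = 70 / 91 = 0.7692
Recall = TP / (TP + FN) = 70 / 81 = 0.8642
F1 = 2 * P * R / (P + R)
= 2 * 0.7692 * 0.8642 / (0.7692 + 0.8642)
= 1.3295 / 1.6334
= 0.814
As percentage: 81.4%

81.4


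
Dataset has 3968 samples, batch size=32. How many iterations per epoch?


Iterations per epoch = dataset_size / batch_size
= 3968 / 32
= 124

124


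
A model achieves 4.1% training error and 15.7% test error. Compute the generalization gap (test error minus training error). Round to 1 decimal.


Generalization gap = test_error - train_error
= 15.7 - 4.1
= 11.6%
A large gap suggests overfitting.

11.6


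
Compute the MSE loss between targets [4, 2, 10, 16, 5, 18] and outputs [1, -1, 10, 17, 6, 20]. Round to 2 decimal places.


Differences: [3, 3, 0, -1, -1, -2]
Squared errors: [9, 9, 0, 1, 1, 4]
Sum of squared errors = 24
MSE = 24 / 6 = 4.00

4.00


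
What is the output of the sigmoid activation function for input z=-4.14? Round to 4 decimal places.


sigmoid(z) = 1 / (1 + exp(-z))
exp(-(-4.14)) = exp(4.14) = 62.8028
1 + 62.8028 = 63.8028
1 / 63.8028 = 0.0157

0.0157


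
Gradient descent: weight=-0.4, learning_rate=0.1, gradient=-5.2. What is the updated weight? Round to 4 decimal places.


w_new = w_old - lr * gradient
= -0.4 - 0.1 * -5.2
= -0.4 - (-0.52)
= 0.1200

0.1200


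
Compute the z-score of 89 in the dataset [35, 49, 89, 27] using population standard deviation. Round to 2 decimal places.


Mean = (35 + 49 + 89 + 27) / 4 = 50.0
Variance = sum((x_i - mean)^2) / n = 569.0
Std = sqrt(569.0) = 23.8537
Z = (x - mean) / std
= (89 - 50.0) / 23.8537
= 39.0 / 23.8537
= 1.63

1.63


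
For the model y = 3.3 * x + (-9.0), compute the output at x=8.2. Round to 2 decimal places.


y = 3.3 * 8.2 + (-9.0)
= 27.06 + (-9.0)
= 18.06

18.06


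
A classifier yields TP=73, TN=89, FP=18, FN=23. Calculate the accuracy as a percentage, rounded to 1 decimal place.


Accuracy = (TP + TN) / (TP + TN + FP + FN) * 100
= (73 + 89) / (73 + 89 + 18 + 23)
= 162 / 203
= 0.798
= 79.8%

79.8


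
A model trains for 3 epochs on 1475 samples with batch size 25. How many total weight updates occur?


Iterations per epoch = 1475 / 25 = 59
Total updates = iterations_per_epoch * epochs
= 59 * 3
= 177

177


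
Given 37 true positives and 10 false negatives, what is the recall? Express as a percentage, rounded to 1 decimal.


Recall = TP / (TP + FN) * 100
= 37 / (37 + 10)
= 37 / 47
= 0.7872
= 78.7%

78.7


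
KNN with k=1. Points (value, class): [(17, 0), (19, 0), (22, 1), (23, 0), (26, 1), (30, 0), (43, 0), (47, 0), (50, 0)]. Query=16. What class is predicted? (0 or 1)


Distances from query 16:
Point 17 (class 0): distance = 1
K=1 nearest neighbors: classes = [0]
Votes for class 1: 0 / 1
Majority vote => class 0

0


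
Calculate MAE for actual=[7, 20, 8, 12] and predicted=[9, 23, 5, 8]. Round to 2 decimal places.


Absolute errors: [2, 3, 3, 4]
Sum of absolute errors = 12
MAE = 12 / 4 = 3.00

3.00


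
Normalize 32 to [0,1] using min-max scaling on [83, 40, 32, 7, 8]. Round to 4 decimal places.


Min = 7, Max = 83
Range = 83 - 7 = 76
Scaled = (x - min) / (max - min)
= (32 - 7) / 76
= 25 / 76
= 0.3289

0.3289


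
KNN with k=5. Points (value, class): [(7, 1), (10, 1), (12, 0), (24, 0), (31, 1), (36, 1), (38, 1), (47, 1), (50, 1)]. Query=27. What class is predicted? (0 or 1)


Distances from query 27:
Point 24 (class 0): distance = 3
Point 31 (class 1): distance = 4
Point 36 (class 1): distance = 9
Point 38 (class 1): distance = 11
Point 12 (class 0): distance = 15
K=5 nearest neighbors: classes = [0, 1, 1, 1, 0]
Votes for class 1: 3 / 5
Majority vote => class 1

1


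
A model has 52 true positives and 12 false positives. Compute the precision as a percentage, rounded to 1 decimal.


Precision = TP / (TP + FP) * 100
= 52 / (52 + 12)
= 52 / 64
= 0.8125
= 81.3%

81.3


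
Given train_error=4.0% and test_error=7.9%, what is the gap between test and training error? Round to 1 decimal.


Generalization gap = test_error - train_error
= 7.9 - 4.0
= 3.9%
A moderate gap.

3.9


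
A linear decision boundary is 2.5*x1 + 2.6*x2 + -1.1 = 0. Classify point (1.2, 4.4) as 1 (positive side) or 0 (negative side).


Compute 2.5 * 1.2 + 2.6 * 4.4 + -1.1
= 3.0 + 11.44 + -1.1
= 13.34
Since 13.34 >= 0, the point is on the positive side.

1


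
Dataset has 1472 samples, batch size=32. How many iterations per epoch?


Iterations per epoch = dataset_size / batch_size
= 1472 / 32
= 46

46


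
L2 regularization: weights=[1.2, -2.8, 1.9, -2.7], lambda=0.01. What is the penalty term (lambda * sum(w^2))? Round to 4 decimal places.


Squaring each weight:
1.2^2 = 1.44
(-2.8)^2 = 7.84
1.9^2 = 3.61
(-2.7)^2 = 7.29
Sum of squares = 20.18
Penalty = 0.01 * 20.18 = 0.2018

0.2018


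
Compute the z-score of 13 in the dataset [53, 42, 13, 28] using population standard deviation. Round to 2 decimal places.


Mean = (53 + 42 + 13 + 28) / 4 = 34.0
Variance = sum((x_i - mean)^2) / n = 225.5
Std = sqrt(225.5) = 15.0167
Z = (x - mean) / std
= (13 - 34.0) / 15.0167
= -21.0 / 15.0167
= -1.40

-1.40


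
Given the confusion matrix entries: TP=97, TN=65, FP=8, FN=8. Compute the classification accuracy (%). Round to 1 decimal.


Accuracy = (TP + TN) / (TP + TN + FP + FN) * 100
= (97 + 65) / (97 + 65 + 8 + 8)
= 162 / 178
= 0.9101
= 91.0%

91.0


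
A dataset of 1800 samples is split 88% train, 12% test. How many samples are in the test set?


Train samples = 1800 * 88% = 1584
Test samples = 1800 - 1584
= 216

216


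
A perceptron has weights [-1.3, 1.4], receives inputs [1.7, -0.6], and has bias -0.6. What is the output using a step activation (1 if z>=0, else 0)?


z = w . x + b
= -1.3*1.7 + 1.4*-0.6 + -0.6
= -2.21 + -0.84 + -0.6
= -3.05 + -0.6
= -3.65
Since z = -3.65 < 0, output = 0

0


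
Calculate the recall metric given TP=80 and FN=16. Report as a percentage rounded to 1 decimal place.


Recall = TP / (TP + FN) * 100
= 80 / (80 + 16)
= 80 / 96
= 0.8333
= 83.3%

83.3


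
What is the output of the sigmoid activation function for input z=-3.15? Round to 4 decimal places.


sigmoid(z) = 1 / (1 + exp(-z))
exp(-(-3.15)) = exp(3.15) = 23.3361
1 + 23.3361 = 24.3361
1 / 24.3361 = 0.0411

0.0411


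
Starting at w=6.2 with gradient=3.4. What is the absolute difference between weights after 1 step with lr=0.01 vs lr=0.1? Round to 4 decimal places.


With lr=0.01: w_new = 6.2 - 0.01 * 3.4 = 6.166
With lr=0.1: w_new = 6.2 - 0.1 * 3.4 = 5.86
Absolute difference = |6.166 - 5.86|
= 0.3060

0.3060


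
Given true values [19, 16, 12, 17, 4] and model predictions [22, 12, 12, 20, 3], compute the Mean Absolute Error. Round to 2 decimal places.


Absolute errors: [3, 4, 0, 3, 1]
Sum of absolute errors = 11
MAE = 11 / 5 = 2.20

2.20


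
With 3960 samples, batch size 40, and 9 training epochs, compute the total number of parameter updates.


Iterations per epoch = 3960 / 40 = 99
Total updates = iterations_per_epoch * epochs
= 99 * 9
= 891

891


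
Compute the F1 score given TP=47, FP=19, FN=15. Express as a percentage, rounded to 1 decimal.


Precision = TP / (TP + FP) = 47 / 66 = 0.7121
Recall = TP / (TP + FN) = 47 / 62 = 0.7581
F1 = 2 * P * R / (P + R)
= 2 * 0.7121 * 0.7581 / (0.7121 + 0.7581)
= 1.0797 / 1.4702
= 0.7344
As percentage: 73.4%

73.4


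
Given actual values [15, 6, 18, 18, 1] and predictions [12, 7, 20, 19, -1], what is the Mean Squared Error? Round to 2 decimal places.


Differences: [3, -1, -2, -1, 2]
Squared errors: [9, 1, 4, 1, 4]
Sum of squared errors = 19
MSE = 19 / 5 = 3.80

3.80


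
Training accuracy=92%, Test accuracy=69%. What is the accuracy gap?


Gap = train_accuracy - test_accuracy
= 92 - 69
= 23%
This large gap strongly indicates overfitting.

23


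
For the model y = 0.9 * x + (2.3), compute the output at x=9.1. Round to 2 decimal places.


y = 0.9 * 9.1 + (2.3)
= 8.19 + (2.3)
= 10.49

10.49


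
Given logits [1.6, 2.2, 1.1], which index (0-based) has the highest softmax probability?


Softmax is a monotonic transformation, so it preserves the argmax.
We need to find the index of the maximum logit.
Index 0: 1.6
Index 1: 2.2
Index 2: 1.1
Maximum logit = 2.2 at index 1

1


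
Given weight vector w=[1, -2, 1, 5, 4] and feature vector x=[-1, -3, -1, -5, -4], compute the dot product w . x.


Element-wise products:
1 * -1 = -1
-2 * -3 = 6
1 * -1 = -1
5 * -5 = -25
4 * -4 = -16
Sum = -1 + 6 + -1 + -25 + -16
= -37

-37


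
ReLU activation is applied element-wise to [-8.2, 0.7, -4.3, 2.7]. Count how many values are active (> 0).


ReLU(x) = max(0, x) for each element:
ReLU(-8.2) = 0
ReLU(0.7) = 0.7
ReLU(-4.3) = 0
ReLU(2.7) = 2.7
Active neurons (>0): 2

2


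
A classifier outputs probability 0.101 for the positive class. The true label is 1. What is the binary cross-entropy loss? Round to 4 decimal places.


For y=1: Loss = -log(p)
= -log(0.101)
= -(-2.2926)
= 2.2926

2.2926


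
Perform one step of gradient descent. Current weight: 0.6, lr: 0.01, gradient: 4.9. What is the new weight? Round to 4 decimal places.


w_new = w_old - lr * gradient
= 0.6 - 0.01 * 4.9
= 0.6 - (0.049)
= 0.5510

0.5510


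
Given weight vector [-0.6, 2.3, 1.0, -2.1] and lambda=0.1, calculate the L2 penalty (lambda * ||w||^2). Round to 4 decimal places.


Squaring each weight:
(-0.6)^2 = 0.36
2.3^2 = 5.29
1.0^2 = 1.0
(-2.1)^2 = 4.41
Sum of squares = 11.06
Penalty = 0.1 * 11.06 = 1.1060

1.1060


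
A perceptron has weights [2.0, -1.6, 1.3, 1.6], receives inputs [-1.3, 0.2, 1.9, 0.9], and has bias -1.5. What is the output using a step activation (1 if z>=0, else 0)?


z = w . x + b
= 2.0*-1.3 + -1.6*0.2 + 1.3*1.9 + 1.6*0.9 + -1.5
= -2.6 + -0.32 + 2.47 + 1.44 + -1.5
= 0.99 + -1.5
= -0.51
Since z = -0.51 < 0, output = 0

0


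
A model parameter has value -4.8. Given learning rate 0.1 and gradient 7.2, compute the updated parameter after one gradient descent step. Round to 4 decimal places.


w_new = w_old - lr * gradient
= -4.8 - 0.1 * 7.2
= -4.8 - (0.72)
= -5.5200

-5.5200


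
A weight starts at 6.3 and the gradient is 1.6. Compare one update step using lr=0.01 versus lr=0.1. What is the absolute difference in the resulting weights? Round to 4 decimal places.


With lr=0.01: w_new = 6.3 - 0.01 * 1.6 = 6.284
With lr=0.1: w_new = 6.3 - 0.1 * 1.6 = 6.14
Absolute difference = |6.284 - 6.14|
= 0.1440

0.1440


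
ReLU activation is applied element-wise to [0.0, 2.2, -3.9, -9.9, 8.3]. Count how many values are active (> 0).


ReLU(x) = max(0, x) for each element:
ReLU(0.0) = 0
ReLU(2.2) = 2.2
ReLU(-3.9) = 0
ReLU(-9.9) = 0
ReLU(8.3) = 8.3
Active neurons (>0): 2

2


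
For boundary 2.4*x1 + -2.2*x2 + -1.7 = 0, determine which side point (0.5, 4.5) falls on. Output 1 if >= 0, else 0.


Compute 2.4 * 0.5 + -2.2 * 4.5 + -1.7
= 1.2 + -9.9 + -1.7
= -10.4
Since -10.4 < 0, the point is on the negative side.

0


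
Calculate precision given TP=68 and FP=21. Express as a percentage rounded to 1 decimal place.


Precision = TP / (TP + FP) * 100
= 68 / (68 + 21)
= 68 / 89
= 0.764
= 76.4%

76.4
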